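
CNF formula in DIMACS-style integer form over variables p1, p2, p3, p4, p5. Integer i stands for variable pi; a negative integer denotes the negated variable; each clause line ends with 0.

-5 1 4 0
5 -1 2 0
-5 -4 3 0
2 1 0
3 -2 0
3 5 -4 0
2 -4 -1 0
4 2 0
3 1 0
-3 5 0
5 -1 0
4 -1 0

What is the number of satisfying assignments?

The models are:
  p1=0 p2=1 p3=1 p4=1 p5=1
  p1=1 p2=1 p3=1 p4=1 p5=1
That's 2 in total.

2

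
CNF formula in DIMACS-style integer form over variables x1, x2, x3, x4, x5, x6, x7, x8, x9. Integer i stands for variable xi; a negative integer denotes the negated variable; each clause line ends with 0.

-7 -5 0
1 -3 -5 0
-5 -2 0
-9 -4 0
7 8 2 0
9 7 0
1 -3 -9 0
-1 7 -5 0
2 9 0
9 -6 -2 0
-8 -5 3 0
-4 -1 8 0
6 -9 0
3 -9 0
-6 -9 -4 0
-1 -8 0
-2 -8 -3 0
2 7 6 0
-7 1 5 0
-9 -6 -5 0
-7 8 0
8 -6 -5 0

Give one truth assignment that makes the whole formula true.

x1=1, x2=1, x3=1, x4=0, x5=0, x6=1, x7=0, x8=0, x9=1

x4 occurs only negated in the remaining clauses — set x4 = False.
Try x1 = True.
  then x8 is forced to False.
  then x7 is forced to False.
  then x2 is forced to True.
  then x5 is forced to False.
  then x9 is forced to True.
  then x6 is forced to True.
  then x3 is forced to True.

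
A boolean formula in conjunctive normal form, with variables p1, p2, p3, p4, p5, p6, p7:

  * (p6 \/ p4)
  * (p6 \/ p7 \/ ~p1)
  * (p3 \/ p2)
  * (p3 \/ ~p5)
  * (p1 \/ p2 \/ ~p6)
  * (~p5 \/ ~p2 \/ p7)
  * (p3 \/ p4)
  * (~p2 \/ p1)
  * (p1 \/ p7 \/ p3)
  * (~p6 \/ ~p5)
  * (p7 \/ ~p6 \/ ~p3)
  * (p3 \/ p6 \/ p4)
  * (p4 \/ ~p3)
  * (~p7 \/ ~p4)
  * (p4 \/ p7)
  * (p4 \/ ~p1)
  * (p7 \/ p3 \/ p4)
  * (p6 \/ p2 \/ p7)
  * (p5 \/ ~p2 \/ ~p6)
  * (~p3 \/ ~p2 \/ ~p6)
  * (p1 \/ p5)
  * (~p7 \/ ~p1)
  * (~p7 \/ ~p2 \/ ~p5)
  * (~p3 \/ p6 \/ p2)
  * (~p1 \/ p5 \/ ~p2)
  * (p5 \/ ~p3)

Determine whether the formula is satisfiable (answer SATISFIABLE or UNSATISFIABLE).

p3 = True:
  propagation gives p4=True, p7=False, p6=False, p1=False; an empty clause results — contradiction.
p3 = False:
  propagation gives p2=True, p5=False, p4=True, p1=True; an empty clause results — contradiction.
Every branch closes, so no satisfying assignment exists.

UNSATISFIABLE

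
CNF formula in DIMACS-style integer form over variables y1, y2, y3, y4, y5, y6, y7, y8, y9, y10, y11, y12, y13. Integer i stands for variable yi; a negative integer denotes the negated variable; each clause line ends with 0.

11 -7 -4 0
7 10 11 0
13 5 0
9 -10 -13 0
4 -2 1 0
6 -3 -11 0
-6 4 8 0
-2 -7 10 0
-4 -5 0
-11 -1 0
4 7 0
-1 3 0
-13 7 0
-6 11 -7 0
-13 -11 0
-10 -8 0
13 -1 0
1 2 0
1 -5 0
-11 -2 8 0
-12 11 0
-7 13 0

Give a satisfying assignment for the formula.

y1=True, y2=False, y3=True, y4=False, y5=False, y6=False, y7=True, y8=True, y9=False, y10=False, y11=False, y12=False, y13=True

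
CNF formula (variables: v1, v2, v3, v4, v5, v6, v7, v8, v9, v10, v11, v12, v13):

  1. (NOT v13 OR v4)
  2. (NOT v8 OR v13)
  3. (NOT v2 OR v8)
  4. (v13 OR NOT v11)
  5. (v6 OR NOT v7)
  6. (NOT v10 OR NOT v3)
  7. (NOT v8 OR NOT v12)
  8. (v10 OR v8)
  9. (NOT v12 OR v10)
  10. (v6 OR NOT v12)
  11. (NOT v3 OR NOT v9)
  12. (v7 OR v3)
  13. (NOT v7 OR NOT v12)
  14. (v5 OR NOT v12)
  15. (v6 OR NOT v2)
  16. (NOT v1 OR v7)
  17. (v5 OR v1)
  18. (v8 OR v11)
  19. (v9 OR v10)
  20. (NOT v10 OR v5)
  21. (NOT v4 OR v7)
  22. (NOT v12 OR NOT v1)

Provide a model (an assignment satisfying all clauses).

v1=False, v2=True, v3=False, v4=True, v5=True, v6=True, v7=True, v8=True, v9=False, v10=True, v11=False, v12=False, v13=True

Check each clause:
  1. (v4 OR NOT v13) — v4 is true.
  2. (v13 OR NOT v8) — v13 is true.
  3. (v8 OR NOT v2) — v8 is true.
  4. (v13 OR NOT v11) — NOT v11 is true.
  5. (v6 OR NOT v7) — v6 is true.
  6. (NOT v10 OR NOT v3) — NOT v3 is true.
  7. (NOT v8 OR NOT v12) — NOT v12 is true.
  8. (v10 OR v8) — v8 is true.
  9. (v10 OR NOT v12) — v10 is true.
  10. (NOT v12 OR v6) — NOT v12 is true.
  11. (NOT v9 OR NOT v3) — NOT v3 is true.
  12. (v7 OR v3) — v7 is true.
  13. (NOT v12 OR NOT v7) — NOT v12 is true.
  14. (v5 OR NOT v12) — NOT v12 is true.
  15. (v6 OR NOT v2) — v6 is true.
  16. (v7 OR NOT v1) — NOT v1 is true.
  17. (v1 OR v5) — v5 is true.
  18. (v8 OR v11) — v8 is true.
  19. (v9 OR v10) — v10 is true.
  20. (NOT v10 OR v5) — v5 is true.
  21. (NOT v4 OR v7) — v7 is true.
  22. (NOT v12 OR NOT v1) — NOT v12 is true.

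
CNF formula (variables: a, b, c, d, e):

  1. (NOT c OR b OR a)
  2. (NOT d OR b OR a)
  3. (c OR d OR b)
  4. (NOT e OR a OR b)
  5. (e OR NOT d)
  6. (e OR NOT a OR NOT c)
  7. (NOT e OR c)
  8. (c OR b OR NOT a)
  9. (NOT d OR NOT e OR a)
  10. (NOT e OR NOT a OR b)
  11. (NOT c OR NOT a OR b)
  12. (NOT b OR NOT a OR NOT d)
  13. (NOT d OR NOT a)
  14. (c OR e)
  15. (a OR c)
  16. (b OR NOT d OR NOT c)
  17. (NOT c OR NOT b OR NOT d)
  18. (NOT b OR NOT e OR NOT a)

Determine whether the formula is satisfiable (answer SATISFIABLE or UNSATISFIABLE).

Try a = False.
  then c is forced to True.
  then b is forced to True.
  then d is forced to False.
e is now unconstrained; take e = True.
So a=F, b=T, c=T, d=F, e=T is a satisfying assignment.

SATISFIABLE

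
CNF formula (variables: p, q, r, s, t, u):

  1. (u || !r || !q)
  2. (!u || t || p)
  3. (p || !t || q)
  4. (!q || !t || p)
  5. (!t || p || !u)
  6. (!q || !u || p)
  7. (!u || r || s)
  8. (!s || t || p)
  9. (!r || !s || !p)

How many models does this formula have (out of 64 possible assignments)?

21

Case analysis on p and t:
  p=T, t=T: 9 of the 16 assignments to (q,r,s,u) work.
  p=T, t=F: 9 of the 16 assignments to (q,r,s,u) work.
  p=F, t=T: a clause becomes empty — 0.
  p=F, t=F: remaining (q,r,s,u) ∈ {(F,F,F,F); (F,T,F,F); (T,F,F,F)} — 3.
Total: 9 + 9 + 0 + 3 = 21.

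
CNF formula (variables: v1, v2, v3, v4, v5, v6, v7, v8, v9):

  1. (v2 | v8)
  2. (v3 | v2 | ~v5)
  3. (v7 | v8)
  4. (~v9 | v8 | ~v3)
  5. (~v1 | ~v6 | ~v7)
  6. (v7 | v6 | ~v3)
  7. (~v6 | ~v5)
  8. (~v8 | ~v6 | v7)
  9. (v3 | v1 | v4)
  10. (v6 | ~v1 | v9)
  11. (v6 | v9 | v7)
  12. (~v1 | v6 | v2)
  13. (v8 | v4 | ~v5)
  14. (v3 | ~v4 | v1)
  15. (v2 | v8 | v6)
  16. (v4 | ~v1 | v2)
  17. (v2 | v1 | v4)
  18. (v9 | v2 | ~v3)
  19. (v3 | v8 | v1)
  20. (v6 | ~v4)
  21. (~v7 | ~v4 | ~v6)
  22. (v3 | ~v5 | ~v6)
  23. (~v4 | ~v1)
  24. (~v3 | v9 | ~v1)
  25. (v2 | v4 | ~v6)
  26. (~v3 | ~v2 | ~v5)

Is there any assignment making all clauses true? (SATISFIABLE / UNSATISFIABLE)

SATISFIABLE

v5 occurs only negated in the remaining clauses — set v5 = False.
Try v1 = True.
  then v4 is forced to False.
  then v2 is forced to True.
Branch on v3: take v3 = False.
Set v6 = False and propagate.
  then v9 is forced to True.
The remaining clauses are satisfied by v7 = False, v8 = True.
So v1=T, v2=T, v3=F, v4=F, v5=F, v6=F, v7=F, v8=T, v9=T is a satisfying assignment.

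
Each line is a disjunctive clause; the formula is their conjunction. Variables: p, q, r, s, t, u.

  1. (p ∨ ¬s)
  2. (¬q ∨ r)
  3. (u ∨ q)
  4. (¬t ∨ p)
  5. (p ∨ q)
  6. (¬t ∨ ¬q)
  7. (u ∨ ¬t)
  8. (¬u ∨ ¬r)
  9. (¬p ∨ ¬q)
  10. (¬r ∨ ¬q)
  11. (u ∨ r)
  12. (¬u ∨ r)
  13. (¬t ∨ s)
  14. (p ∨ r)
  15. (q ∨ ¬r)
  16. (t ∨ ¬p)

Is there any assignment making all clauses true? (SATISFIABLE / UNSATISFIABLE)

UNSATISFIABLE

q = True:
  propagation gives r=True; an empty clause results — contradiction.
q = False:
  propagation gives u=True, p=True, r=False; an empty clause results — contradiction.
Every branch closes, so no satisfying assignment exists.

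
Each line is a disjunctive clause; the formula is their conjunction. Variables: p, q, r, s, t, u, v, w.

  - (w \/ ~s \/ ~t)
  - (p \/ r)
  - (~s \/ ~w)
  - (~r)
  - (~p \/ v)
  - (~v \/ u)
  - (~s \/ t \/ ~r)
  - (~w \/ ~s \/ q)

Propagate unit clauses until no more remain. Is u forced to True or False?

(~r) is a unit clause: r = False.
(p \/ r) with r = False leaves only p, so p = True.
(v \/ ~p): since p = True, the clause reduces to (v). v = True.
(~v \/ u): since v = True, the clause reduces to (u). u = True.

True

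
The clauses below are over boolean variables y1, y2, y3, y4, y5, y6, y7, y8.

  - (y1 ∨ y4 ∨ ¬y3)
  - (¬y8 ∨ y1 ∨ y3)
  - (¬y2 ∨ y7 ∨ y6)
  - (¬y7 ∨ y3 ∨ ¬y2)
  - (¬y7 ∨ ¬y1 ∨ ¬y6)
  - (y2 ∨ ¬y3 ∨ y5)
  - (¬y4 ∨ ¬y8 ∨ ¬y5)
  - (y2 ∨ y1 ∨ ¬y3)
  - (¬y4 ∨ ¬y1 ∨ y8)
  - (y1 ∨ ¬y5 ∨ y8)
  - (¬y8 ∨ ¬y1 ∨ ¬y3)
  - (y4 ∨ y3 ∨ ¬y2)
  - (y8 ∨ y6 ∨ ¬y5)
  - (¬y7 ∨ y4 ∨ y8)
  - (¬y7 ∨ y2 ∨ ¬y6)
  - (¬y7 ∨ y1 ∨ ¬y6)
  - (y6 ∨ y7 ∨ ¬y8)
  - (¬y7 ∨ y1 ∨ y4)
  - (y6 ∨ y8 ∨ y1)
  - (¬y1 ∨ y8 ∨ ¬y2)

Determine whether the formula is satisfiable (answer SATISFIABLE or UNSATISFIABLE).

SATISFIABLE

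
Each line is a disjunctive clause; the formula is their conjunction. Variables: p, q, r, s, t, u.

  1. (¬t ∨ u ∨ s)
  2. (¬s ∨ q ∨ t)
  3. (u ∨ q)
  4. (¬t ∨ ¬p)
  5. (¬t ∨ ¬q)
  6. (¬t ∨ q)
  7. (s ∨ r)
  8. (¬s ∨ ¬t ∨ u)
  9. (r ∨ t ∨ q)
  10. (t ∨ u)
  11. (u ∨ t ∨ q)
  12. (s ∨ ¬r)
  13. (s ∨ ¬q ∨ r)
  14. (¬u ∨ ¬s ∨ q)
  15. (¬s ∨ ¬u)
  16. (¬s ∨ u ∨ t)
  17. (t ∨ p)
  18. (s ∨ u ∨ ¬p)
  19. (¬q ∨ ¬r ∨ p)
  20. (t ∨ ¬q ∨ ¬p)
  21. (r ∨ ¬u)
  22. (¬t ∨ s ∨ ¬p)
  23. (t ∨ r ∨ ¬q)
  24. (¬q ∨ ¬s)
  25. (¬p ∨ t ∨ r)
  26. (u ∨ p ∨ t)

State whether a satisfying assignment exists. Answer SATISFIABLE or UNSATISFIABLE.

UNSATISFIABLE

t = True:
  propagation gives p=False, q=False; an empty clause results — contradiction.
t = False:
  propagation gives u=True, s=False, r=True; an empty clause results — contradiction.
Every branch closes, so no satisfying assignment exists.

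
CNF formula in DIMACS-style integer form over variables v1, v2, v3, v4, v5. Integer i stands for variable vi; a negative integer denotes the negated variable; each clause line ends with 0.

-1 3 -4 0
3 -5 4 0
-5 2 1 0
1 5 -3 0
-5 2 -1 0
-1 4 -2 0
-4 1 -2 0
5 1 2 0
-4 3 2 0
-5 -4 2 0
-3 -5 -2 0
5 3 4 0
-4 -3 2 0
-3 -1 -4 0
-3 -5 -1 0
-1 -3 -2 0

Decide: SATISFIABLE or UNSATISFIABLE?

SATISFIABLE

Try v1 = True.
Branch on v2: take v2 = False.
  then v5 is forced to False.
Set v3 = True and propagate.
  then v4 is forced to False.
So v1=True, v2=False, v3=True, v4=False, v5=False is a satisfying assignment.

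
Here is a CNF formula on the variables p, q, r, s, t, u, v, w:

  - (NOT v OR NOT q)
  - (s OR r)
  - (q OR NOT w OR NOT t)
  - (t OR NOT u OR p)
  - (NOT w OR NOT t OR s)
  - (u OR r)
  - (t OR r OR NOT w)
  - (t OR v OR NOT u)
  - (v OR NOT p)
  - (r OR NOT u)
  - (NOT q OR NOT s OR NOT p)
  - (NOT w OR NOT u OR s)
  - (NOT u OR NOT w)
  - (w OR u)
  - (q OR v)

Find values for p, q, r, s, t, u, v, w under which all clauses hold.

p=F, q=T, r=T, s=T, t=F, u=F, v=F, w=T

Check each clause:
  1. (NOT v OR NOT q) — NOT v is true.
  2. (s OR r) — r is true.
  3. (NOT w OR q OR NOT t) — q is true.
  4. (t OR p OR NOT u) — NOT u is true.
  5. (NOT t OR NOT w OR s) — NOT t is true.
  6. (r OR u) — r is true.
  7. (r OR t OR NOT w) — r is true.
  8. (t OR v OR NOT u) — NOT u is true.
  9. (v OR NOT p) — NOT p is true.
  10. (r OR NOT u) — NOT u is true.
  11. (NOT q OR NOT p OR NOT s) — NOT p is true.
  12. (NOT u OR NOT w OR s) — NOT u is true.
  13. (NOT u OR NOT w) — NOT u is true.
  14. (w OR u) — w is true.
  15. (v OR q) — q is true.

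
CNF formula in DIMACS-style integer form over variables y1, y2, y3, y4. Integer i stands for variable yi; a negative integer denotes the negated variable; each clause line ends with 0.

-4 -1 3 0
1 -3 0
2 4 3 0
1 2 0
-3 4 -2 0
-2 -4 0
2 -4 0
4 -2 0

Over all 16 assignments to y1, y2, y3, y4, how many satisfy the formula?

The models are:
  y1=1 y2=0 y3=1 y4=0
Count: 1.

1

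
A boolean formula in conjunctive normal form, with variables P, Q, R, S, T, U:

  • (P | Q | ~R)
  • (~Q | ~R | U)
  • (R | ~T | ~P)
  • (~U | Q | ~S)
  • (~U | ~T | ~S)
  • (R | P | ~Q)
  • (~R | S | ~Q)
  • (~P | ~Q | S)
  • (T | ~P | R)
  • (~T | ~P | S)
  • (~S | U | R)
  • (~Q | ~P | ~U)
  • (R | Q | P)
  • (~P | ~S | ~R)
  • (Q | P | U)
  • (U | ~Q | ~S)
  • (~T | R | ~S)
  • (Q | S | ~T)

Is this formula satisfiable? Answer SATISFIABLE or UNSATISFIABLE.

Set P = False and propagate.
Branch on Q: take Q = True.
  then R is forced to True.
  then U is forced to True.
  then S is forced to True.
  then T is forced to False.
So P=False  Q=True  R=True  S=True  T=False  U=True is a satisfying assignment.

SATISFIABLE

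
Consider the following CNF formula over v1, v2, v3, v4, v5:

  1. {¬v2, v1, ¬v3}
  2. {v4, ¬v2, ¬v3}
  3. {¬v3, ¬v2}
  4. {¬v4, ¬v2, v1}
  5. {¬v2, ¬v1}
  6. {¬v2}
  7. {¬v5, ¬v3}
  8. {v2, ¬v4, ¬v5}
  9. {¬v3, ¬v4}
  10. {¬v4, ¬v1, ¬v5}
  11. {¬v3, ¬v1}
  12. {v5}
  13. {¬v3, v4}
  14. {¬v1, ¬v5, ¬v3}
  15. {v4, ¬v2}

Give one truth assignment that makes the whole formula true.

The clause (¬v2) is unit: v2 must be False.
(v5) is a unit clause, so v5 = True.
The clause (¬v3) is unit: v3 must be False.
The clause (¬v4) is unit: v4 must be False.
v1 is now unconstrained; take v1 = True.

v1=True, v2=False, v3=False, v4=False, v5=True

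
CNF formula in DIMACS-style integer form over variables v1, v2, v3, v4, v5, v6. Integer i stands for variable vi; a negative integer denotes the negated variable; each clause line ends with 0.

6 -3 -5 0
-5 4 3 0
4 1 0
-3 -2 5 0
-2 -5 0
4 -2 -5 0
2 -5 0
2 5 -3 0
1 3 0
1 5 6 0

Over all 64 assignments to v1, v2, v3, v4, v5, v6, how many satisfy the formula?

8

Case analysis on v5 and v2:
  v5=1, v2=1: a clause becomes empty — 0.
  v5=1, v2=0: a clause becomes empty — 0.
  v5=0, v2=1: remaining (v1,v3,v4,v6) ∈ {(1,0,0,0); (1,0,0,1); (1,0,1,0); (1,0,1,1)} — 4.
  v5=0, v2=0: remaining (v1,v3,v4,v6) ∈ {(1,0,0,0); (1,0,0,1); (1,0,1,0); (1,0,1,1)} — 4.
Total: 0 + 0 + 4 + 4 = 8.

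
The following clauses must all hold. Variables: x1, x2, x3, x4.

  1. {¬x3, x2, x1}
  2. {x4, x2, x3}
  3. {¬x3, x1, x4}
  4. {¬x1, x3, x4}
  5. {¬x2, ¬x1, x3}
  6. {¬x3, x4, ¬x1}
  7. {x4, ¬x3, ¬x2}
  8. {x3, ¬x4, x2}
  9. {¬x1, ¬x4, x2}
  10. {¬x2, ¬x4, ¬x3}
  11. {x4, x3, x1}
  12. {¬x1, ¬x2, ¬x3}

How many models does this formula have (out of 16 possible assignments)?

The models are:
  x1=0 x2=1 x3=0 x4=1
Count: 1.

1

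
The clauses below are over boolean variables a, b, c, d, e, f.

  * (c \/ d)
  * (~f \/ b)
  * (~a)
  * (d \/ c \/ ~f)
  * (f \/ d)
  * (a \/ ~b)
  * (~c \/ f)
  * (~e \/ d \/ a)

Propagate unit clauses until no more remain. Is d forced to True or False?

True

Unit clause (~a) sets a = False.
(a \/ ~b): since a = False, the clause reduces to (~b). b = False.
From (b \/ ~f) and b = False: f = False.
(d \/ f) with f = False leaves only d, so d = True.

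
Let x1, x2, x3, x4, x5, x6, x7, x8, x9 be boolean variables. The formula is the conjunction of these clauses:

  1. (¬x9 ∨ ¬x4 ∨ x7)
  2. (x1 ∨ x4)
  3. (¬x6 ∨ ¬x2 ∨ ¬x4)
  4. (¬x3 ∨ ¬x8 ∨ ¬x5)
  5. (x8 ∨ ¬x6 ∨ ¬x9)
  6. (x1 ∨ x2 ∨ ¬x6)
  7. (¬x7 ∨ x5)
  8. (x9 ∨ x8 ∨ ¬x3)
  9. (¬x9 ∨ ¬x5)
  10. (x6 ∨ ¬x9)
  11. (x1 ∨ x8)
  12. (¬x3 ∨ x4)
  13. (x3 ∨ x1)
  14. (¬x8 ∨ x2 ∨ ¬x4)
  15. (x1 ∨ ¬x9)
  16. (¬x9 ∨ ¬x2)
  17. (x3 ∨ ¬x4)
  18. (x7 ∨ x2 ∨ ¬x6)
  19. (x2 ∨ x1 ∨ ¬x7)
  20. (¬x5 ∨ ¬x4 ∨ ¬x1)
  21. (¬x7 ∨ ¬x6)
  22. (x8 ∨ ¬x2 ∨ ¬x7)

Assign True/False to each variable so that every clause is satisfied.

x1=T, x2=F, x3=F, x4=F, x5=T, x6=F, x7=F, x8=T, x9=F

Branch on x1: take x1 = True.
Try x2 = False.
Branch on x3: take x3 = False.
  then x4 is forced to False.
The remaining clauses are satisfied by x5 = True, x6 = False, x7 = False, x8 = True, x9 = False.
Check each clause:
  1. (x7 ∨ ¬x4 ∨ ¬x9) — ¬x4 is true.
  2. (x1 ∨ x4) — x1 is true.
  3. (¬x4 ∨ ¬x6 ∨ ¬x2) — ¬x6 is true.
  4. (¬x8 ∨ ¬x5 ∨ ¬x3) — ¬x3 is true.
  5. (¬x9 ∨ ¬x6 ∨ x8) — x8 is true.
  6. (x2 ∨ ¬x6 ∨ x1) — x1 is true.
  7. (x5 ∨ ¬x7) — ¬x7 is true.
  8. (¬x3 ∨ x8 ∨ x9) — x8 is true.
  9. (¬x5 ∨ ¬x9) — ¬x9 is true.
  10. (¬x9 ∨ x6) — ¬x9 is true.
  11. (x8 ∨ x1) — x8 is true.
  12. (x4 ∨ ¬x3) — ¬x3 is true.
  13. (x1 ∨ x3) — x1 is true.
  14. (¬x8 ∨ ¬x4 ∨ x2) — ¬x4 is true.
  15. (x1 ∨ ¬x9) — x1 is true.
  16. (¬x2 ∨ ¬x9) — ¬x2 is true.
  17. (x3 ∨ ¬x4) — ¬x4 is true.
  18. (¬x6 ∨ x7 ∨ x2) — ¬x6 is true.
  19. (¬x7 ∨ x1 ∨ x2) — ¬x7 is true.
  20. (¬x1 ∨ ¬x5 ∨ ¬x4) — ¬x4 is true.
  21. (¬x7 ∨ ¬x6) — ¬x7 is true.
  22. (¬x2 ∨ ¬x7 ∨ x8) — x8 is true.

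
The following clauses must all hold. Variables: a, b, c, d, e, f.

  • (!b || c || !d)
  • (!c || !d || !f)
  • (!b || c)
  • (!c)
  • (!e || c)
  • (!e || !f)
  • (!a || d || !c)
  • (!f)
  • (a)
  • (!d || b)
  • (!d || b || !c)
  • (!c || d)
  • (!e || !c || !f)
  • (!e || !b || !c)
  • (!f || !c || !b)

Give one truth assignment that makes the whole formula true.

a = True, b = False, c = False, d = False, e = False, f = False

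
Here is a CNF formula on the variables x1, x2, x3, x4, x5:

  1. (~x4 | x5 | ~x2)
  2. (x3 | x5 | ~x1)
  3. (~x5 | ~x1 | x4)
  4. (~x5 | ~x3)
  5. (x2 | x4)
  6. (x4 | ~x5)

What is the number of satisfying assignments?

10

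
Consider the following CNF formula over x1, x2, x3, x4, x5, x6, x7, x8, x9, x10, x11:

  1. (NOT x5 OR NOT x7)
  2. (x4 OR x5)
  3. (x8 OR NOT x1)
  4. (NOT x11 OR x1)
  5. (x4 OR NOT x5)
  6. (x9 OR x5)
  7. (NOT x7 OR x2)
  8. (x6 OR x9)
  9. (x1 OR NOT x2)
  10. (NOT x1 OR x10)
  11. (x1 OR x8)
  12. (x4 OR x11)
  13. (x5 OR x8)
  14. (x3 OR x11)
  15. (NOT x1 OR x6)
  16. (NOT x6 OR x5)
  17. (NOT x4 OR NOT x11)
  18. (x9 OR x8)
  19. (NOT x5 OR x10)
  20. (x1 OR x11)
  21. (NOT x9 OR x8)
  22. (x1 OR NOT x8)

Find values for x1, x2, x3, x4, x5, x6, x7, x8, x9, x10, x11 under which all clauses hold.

x1=True, x2=False, x3=True, x4=True, x5=True, x6=True, x7=False, x8=True, x9=False, x10=True, x11=False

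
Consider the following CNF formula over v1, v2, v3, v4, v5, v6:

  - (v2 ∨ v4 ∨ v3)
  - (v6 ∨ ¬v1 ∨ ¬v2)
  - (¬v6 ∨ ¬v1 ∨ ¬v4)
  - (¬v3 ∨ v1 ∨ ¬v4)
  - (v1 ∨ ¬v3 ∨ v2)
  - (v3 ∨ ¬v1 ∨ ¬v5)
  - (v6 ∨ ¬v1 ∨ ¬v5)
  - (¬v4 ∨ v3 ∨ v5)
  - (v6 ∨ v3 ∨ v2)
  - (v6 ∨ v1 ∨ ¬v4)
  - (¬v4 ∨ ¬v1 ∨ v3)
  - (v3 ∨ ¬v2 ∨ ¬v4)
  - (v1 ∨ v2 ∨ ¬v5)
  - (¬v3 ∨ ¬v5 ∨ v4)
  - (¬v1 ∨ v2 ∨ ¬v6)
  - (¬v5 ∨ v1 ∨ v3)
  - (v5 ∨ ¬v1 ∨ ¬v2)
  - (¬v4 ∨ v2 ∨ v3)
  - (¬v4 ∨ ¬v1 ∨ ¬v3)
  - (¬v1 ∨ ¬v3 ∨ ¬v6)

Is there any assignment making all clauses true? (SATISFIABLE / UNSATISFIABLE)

SATISFIABLE

Branch on v1: take v1 = False.
Try v2 = True.
Branch on v3: take v3 = False.
  then v4 is forced to False.
  then v5 is forced to False.
v6 is now unconstrained; take v6 = True.
Every clause has at least one true literal under this assignment.
So v1 = F, v2 = T, v3 = F, v4 = F, v5 = F, v6 = T is a satisfying assignment.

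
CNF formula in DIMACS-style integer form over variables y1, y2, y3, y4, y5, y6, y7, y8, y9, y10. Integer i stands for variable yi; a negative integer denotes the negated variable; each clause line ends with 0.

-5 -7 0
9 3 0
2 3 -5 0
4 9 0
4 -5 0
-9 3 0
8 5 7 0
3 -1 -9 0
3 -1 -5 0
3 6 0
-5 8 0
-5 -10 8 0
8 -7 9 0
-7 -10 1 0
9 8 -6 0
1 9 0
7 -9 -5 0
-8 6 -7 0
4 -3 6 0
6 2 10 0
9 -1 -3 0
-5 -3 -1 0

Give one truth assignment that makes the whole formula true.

y1 = F, y2 = T, y3 = T, y4 = T, y5 = F, y6 = T, y7 = F, y8 = T, y9 = T, y10 = F

y2 occurs only positively in the remaining clauses — set y2 = True.
y4 occurs only positively in the remaining clauses — set y4 = True.
Branch on y1: take y1 = False.
  then y9 is forced to True.
  then y3 is forced to True.
Set y5 = False and propagate.
Branch on y6: take y6 = True.
The remaining clauses are satisfied by y7 = False, y8 = True, y10 = False.
Every clause has at least one true literal under this assignment.
Check each clause:
  1. (!y7 || !y5) — !y7 is true.
  2. (y9 || y3) — y9 is true.
  3. (!y5 || y2 || y3) — y3 is true.
  4. (y9 || y4) — y9 is true.
  5. (!y5 || y4) — !y5 is true.
  6. (!y9 || y3) — y3 is true.
  7. (y8 || y5 || y7) — y8 is true.
  8. (y3 || !y9 || !y1) — y3 is true.
  9. (y3 || !y5 || !y1) — y3 is true.
  10. (y3 || y6) — y3 is true.
  11. (!y5 || y8) — y8 is true.
  12. (!y5 || !y10 || y8) — y8 is true.
  13. (y9 || y8 || !y7) — y8 is true.
  14. (y1 || !y10 || !y7) — !y7 is true.
  15. (!y6 || y9 || y8) — y8 is true.
  16. (y9 || y1) — y9 is true.
  17. (!y9 || !y5 || y7) — !y5 is true.
  18. (!y8 || !y7 || y6) — !y7 is true.
  19. (y4 || !y3 || y6) — y4 is true.
  20. (y2 || y6 || y10) — y2 is true.
  21. (y9 || !y1 || !y3) — y9 is true.
  22. (!y1 || !y3 || !y5) — !y5 is true.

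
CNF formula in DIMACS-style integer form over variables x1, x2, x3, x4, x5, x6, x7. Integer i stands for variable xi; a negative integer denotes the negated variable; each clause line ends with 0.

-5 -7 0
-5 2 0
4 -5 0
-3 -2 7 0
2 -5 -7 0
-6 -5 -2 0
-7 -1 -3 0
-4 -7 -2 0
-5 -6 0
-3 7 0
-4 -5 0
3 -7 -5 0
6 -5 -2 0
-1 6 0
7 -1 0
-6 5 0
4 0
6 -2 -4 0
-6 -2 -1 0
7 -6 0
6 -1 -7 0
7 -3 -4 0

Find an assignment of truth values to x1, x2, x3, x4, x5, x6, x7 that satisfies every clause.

Unit propagation: (x4) forces x4 = True.
(¬x5) is a unit clause, so x5 = False.
Unit propagation: (¬x6) forces x6 = False.
The clause (¬x1) is unit: x1 must be False.
Unit propagation: (¬x2) forces x2 = False.
x3 occurs only negated in the remaining clauses — set x3 = False.
x7 is now unconstrained; take x7 = False.

x1 = F, x2 = F, x3 = F, x4 = T, x5 = F, x6 = F, x7 = F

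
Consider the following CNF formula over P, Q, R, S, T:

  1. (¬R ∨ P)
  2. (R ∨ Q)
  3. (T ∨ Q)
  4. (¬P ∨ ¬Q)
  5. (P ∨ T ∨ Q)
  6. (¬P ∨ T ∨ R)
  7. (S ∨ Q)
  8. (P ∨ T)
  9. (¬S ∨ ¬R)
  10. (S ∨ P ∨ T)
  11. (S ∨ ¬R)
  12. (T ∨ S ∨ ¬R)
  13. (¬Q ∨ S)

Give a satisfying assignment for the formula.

P = False, Q = True, R = False, S = True, T = True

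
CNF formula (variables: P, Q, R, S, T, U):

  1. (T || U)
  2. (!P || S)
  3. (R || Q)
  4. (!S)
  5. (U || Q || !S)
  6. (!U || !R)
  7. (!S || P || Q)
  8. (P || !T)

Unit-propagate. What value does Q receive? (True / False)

(!S) is a unit clause: S = False.
(!P || S) with S = False leaves only !P, so P = False.
From (!T || P) and P = False: T = False.
(U || T): since T = False, the clause reduces to (U). U = True.
From (!R || !U) and U = True: R = False.
From (Q || R) and R = False: Q = True.

True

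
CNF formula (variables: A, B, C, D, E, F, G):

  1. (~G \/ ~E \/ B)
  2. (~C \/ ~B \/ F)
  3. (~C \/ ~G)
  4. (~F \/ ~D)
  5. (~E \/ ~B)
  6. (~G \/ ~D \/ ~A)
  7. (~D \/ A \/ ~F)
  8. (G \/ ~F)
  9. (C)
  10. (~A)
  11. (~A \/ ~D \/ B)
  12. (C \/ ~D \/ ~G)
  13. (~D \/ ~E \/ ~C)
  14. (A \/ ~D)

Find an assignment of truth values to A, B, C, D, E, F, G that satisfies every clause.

A=False, B=False, C=True, D=False, E=True, F=False, G=False

Check each clause:
  1. (~E \/ B \/ ~G) — ~G is true.
  2. (~B \/ ~C \/ F) — ~B is true.
  3. (~G \/ ~C) — ~G is true.
  4. (~D \/ ~F) — ~F is true.
  5. (~B \/ ~E) — ~B is true.
  6. (~D \/ ~A \/ ~G) — ~G is true.
  7. (~D \/ A \/ ~F) — ~F is true.
  8. (~F \/ G) — ~F is true.
  9. (C) — C is true.
  10. (~A) — ~A is true.
  11. (~D \/ B \/ ~A) — ~D is true.
  12. (C \/ ~G \/ ~D) — ~G is true.
  13. (~E \/ ~D \/ ~C) — ~D is true.
  14. (~D \/ A) — ~D is true.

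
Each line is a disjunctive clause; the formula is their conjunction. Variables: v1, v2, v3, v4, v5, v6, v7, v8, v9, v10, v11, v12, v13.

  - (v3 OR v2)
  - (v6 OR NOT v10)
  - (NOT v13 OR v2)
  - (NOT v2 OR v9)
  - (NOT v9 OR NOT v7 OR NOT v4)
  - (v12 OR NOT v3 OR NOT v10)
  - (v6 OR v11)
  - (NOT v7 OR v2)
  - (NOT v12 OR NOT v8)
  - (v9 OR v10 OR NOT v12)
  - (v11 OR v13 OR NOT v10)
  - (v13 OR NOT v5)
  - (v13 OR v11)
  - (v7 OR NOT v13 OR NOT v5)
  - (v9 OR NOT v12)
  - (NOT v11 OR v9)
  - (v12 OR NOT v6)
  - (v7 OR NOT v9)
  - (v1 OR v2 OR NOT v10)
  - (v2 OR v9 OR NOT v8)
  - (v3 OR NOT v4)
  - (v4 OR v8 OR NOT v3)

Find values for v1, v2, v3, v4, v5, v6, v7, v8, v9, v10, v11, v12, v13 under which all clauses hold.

v1 occurs only positively in the remaining clauses — set v1 = True.
Pure literal: v5 appears only negated; assign v5 = False.
Try v2 = True.
  then v9 is forced to True.
  then v7 is forced to True.
  then v4 is forced to False.
Try v3 = False.
Set v6 = True and propagate.
  then v12 is forced to True.
  then v8 is forced to False.
For the remaining variables, v10 = False, v11 = True, v13 = False works.

v1=True, v2=True, v3=False, v4=False, v5=False, v6=True, v7=True, v8=False, v9=True, v10=False, v11=True, v12=True, v13=False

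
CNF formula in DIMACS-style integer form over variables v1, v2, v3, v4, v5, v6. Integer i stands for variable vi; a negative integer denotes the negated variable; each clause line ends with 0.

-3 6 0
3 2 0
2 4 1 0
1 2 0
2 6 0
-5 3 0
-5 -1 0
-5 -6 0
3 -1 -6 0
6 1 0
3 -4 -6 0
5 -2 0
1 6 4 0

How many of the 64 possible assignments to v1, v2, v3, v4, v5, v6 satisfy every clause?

2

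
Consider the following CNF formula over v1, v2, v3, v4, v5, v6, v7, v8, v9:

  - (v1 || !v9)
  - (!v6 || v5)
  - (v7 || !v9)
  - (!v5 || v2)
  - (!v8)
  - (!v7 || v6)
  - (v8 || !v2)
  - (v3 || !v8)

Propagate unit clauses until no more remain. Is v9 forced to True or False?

False

(!v8) is a unit clause: v8 = False.
(v8 || !v2): since v8 = False, the clause reduces to (!v2). v2 = False.
From (v2 || !v5) and v2 = False: v5 = False.
(v5 || !v6) with v5 = False leaves only !v6, so v6 = False.
(v6 || !v7) with v6 = False leaves only !v7, so v7 = False.
From (!v9 || v7) and v7 = False: v9 = False.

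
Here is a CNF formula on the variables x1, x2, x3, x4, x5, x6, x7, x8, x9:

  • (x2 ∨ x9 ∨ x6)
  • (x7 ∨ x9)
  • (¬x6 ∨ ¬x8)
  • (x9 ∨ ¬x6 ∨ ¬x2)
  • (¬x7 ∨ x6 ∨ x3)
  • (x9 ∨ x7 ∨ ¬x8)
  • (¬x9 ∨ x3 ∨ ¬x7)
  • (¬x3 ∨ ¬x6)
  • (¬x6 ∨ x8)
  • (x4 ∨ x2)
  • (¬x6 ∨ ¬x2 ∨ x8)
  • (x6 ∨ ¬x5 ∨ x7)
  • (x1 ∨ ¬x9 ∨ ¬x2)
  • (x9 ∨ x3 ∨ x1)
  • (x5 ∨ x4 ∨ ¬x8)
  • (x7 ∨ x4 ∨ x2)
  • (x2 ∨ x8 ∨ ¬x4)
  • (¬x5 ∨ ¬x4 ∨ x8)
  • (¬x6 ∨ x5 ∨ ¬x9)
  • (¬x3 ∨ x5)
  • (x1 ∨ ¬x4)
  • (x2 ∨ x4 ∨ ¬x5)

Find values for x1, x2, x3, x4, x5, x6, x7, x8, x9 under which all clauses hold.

x1=T, x2=T, x3=T, x4=T, x5=T, x6=F, x7=T, x8=T, x9=T

Check each clause:
  1. (x2 ∨ x6 ∨ x9) — x9 is true.
  2. (x9 ∨ x7) — x9 is true.
  3. (¬x8 ∨ ¬x6) — ¬x6 is true.
  4. (¬x6 ∨ x9 ∨ ¬x2) — x9 is true.
  5. (¬x7 ∨ x3 ∨ x6) — x3 is true.
  6. (¬x8 ∨ x7 ∨ x9) — x9 is true.
  7. (¬x9 ∨ ¬x7 ∨ x3) — x3 is true.
  8. (¬x3 ∨ ¬x6) — ¬x6 is true.
  9. (x8 ∨ ¬x6) — x8 is true.
  10. (x2 ∨ x4) — x2 is true.
  11. (¬x2 ∨ ¬x6 ∨ x8) — x8 is true.
  12. (¬x5 ∨ x7 ∨ x6) — x7 is true.
  13. (x1 ∨ ¬x2 ∨ ¬x9) — x1 is true.
  14. (x1 ∨ x3 ∨ x9) — x9 is true.
  15. (x4 ∨ x5 ∨ ¬x8) — x4 is true.
  16. (x2 ∨ x7 ∨ x4) — x2 is true.
  17. (x8 ∨ ¬x4 ∨ x2) — x8 is true.
  18. (x8 ∨ ¬x4 ∨ ¬x5) — x8 is true.
  19. (¬x9 ∨ x5 ∨ ¬x6) — ¬x6 is true.
  20. (¬x3 ∨ x5) — x5 is true.
  21. (x1 ∨ ¬x4) — x1 is true.
  22. (x2 ∨ x4 ∨ ¬x5) — x2 is true.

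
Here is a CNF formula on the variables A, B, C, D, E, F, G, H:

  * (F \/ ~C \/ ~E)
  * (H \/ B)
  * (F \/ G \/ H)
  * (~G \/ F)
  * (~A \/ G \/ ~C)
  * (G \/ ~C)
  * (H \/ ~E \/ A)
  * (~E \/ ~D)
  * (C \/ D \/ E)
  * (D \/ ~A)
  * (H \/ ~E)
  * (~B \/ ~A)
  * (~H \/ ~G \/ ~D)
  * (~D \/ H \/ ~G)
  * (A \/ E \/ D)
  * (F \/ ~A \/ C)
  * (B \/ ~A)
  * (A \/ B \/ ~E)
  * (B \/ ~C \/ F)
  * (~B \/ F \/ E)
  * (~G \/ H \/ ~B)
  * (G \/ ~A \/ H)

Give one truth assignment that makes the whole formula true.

A=False, B=False, C=False, D=True, E=False, F=False, G=False, H=True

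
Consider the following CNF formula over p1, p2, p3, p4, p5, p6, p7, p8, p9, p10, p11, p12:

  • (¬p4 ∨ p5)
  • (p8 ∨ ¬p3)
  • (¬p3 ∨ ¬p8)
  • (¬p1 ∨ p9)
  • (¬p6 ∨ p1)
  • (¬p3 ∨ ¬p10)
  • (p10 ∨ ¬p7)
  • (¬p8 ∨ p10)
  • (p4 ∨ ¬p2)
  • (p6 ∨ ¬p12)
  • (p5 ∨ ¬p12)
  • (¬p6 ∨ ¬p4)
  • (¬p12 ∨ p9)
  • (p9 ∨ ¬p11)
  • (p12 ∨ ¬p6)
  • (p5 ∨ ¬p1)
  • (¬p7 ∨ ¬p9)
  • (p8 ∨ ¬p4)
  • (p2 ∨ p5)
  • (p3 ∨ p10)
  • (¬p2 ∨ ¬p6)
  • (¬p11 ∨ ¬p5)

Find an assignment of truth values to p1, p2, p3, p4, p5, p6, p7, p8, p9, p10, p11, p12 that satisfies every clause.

p1=True, p2=True, p3=False, p4=True, p5=True, p6=False, p7=False, p8=True, p9=True, p10=True, p11=False, p12=False

Check each clause:
  1. (p5 ∨ ¬p4) — p5 is true.
  2. (¬p3 ∨ p8) — p8 is true.
  3. (¬p8 ∨ ¬p3) — ¬p3 is true.
  4. (¬p1 ∨ p9) — p9 is true.
  5. (p1 ∨ ¬p6) — p1 is true.
  6. (¬p3 ∨ ¬p10) — ¬p3 is true.
  7. (p10 ∨ ¬p7) — ¬p7 is true.
  8. (p10 ∨ ¬p8) — p10 is true.
  9. (p4 ∨ ¬p2) — p4 is true.
  10. (p6 ∨ ¬p12) — ¬p12 is true.
  11. (¬p12 ∨ p5) — ¬p12 is true.
  12. (¬p4 ∨ ¬p6) — ¬p6 is true.
  13. (¬p12 ∨ p9) — p9 is true.
  14. (p9 ∨ ¬p11) — p9 is true.
  15. (¬p6 ∨ p12) — ¬p6 is true.
  16. (p5 ∨ ¬p1) — p5 is true.
  17. (¬p9 ∨ ¬p7) — ¬p7 is true.
  18. (p8 ∨ ¬p4) — p8 is true.
  19. (p2 ∨ p5) — p2 is true.
  20. (p10 ∨ p3) — p10 is true.
  21. (¬p6 ∨ ¬p2) — ¬p6 is true.
  22. (¬p11 ∨ ¬p5) — ¬p11 is true.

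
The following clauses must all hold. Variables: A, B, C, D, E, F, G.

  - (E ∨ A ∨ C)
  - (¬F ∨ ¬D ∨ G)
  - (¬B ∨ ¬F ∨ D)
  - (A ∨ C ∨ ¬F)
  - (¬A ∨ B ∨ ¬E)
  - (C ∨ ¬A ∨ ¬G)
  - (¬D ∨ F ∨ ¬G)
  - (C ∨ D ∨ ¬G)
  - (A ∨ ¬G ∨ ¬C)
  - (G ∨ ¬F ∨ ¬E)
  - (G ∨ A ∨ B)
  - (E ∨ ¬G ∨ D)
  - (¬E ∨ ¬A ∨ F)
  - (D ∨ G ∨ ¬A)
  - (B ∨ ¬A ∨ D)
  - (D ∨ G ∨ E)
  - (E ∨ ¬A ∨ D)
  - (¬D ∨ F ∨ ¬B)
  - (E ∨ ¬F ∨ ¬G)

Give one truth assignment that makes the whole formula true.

A = T, B = F, C = T, D = T, E = F, F = F, G = F

Check each clause:
  1. (E ∨ C ∨ A) — A is true.
  2. (¬D ∨ G ∨ ¬F) — ¬F is true.
  3. (D ∨ ¬F ∨ ¬B) — ¬F is true.
  4. (¬F ∨ C ∨ A) — A is true.
  5. (¬E ∨ B ∨ ¬A) — ¬E is true.
  6. (¬A ∨ ¬G ∨ C) — ¬G is true.
  7. (¬G ∨ ¬D ∨ F) — ¬G is true.
  8. (C ∨ D ∨ ¬G) — ¬G is true.
  9. (A ∨ ¬G ∨ ¬C) — ¬G is true.
  10. (G ∨ ¬F ∨ ¬E) — ¬F is true.
  11. (G ∨ B ∨ A) — A is true.
  12. (D ∨ ¬G ∨ E) — ¬G is true.
  13. (¬A ∨ ¬E ∨ F) — ¬E is true.
  14. (G ∨ D ∨ ¬A) — D is true.
  15. (B ∨ ¬A ∨ D) — D is true.
  16. (D ∨ E ∨ G) — D is true.
  17. (E ∨ ¬A ∨ D) — D is true.
  18. (F ∨ ¬D ∨ ¬B) — ¬B is true.
  19. (¬F ∨ ¬G ∨ E) — ¬G is true.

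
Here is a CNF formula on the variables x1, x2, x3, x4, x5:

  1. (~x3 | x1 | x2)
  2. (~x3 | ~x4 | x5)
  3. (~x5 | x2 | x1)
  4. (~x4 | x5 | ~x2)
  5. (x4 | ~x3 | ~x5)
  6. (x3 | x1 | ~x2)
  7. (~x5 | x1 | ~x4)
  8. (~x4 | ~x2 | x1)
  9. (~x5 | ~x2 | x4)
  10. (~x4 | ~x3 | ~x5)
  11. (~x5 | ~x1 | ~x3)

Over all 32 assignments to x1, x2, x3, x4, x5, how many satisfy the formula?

11

Case analysis on x5 and x4:
  x5=1, x4=1: remaining (x1,x2,x3) ∈ {(1,0,0); (1,1,0)} — 2.
  x5=1, x4=0: remaining (x1,x2,x3) ∈ {(1,0,0)} — 1.
  x5=0, x4=1: remaining (x1,x2,x3) ∈ {(0,0,0); (1,0,0)} — 2.
  x5=0, x4=0: 6 of the 8 assignments to (x1,x2,x3) work.
Total: 2 + 1 + 2 + 6 = 11.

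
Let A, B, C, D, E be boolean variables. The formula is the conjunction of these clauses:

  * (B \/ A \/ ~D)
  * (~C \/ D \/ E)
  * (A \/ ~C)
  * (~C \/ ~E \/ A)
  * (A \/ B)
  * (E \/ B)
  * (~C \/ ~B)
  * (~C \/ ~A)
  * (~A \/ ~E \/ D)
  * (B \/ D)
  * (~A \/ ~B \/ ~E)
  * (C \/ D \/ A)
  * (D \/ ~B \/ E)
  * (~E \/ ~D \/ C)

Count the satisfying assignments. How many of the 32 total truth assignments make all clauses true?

Satisfying assignments:
  A=0 B=1 C=0 D=1 E=0
  A=1 B=1 C=0 D=1 E=0
That's 2 in total.

2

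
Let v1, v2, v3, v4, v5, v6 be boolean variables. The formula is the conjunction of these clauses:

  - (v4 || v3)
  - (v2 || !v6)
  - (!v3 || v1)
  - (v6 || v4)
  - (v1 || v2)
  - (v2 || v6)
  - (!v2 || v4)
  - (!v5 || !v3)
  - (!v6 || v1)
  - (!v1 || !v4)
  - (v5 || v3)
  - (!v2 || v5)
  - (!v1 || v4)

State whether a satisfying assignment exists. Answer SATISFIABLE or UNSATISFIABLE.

SATISFIABLE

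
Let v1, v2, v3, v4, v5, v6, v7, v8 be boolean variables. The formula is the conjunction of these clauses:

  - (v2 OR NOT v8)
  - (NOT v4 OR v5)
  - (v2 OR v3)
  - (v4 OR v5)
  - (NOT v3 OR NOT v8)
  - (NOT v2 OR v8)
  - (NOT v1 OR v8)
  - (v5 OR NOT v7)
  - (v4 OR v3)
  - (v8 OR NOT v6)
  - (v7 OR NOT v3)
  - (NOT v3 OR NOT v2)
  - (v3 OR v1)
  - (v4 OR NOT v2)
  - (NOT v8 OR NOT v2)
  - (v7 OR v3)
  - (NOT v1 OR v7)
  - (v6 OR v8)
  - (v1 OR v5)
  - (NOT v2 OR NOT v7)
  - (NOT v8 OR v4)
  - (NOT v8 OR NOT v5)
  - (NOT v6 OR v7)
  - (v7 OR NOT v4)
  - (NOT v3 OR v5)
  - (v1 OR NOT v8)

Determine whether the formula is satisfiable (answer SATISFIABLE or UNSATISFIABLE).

UNSATISFIABLE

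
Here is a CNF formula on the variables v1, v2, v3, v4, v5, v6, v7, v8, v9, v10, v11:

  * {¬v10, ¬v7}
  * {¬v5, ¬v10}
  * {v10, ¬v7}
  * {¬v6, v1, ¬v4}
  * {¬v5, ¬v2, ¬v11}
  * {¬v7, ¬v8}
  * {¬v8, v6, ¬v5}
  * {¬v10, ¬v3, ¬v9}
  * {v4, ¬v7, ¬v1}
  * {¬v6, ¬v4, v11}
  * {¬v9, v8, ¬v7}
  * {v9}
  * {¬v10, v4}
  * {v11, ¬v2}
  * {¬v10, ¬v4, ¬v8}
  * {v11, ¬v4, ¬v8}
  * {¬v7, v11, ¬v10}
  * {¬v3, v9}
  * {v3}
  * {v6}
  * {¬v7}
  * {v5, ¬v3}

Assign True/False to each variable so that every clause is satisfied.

v1=1, v2=0, v3=1, v4=1, v5=1, v6=1, v7=0, v8=1, v9=1, v10=0, v11=1

The clause (v9) is unit: v9 must be True.
(v3) is a unit clause, so v3 = True.
The clause (¬v10) is unit: v10 must be False.
The clause (¬v7) is unit: v7 must be False.
The clause (v6) is unit: v6 must be True.
Unit propagation: (v5) forces v5 = True.
Pure literal: v1 appears only positively; assign v1 = True.
v2 occurs only negated in the remaining clauses — set v2 = False.
Try v4 = True.
  then v11 is forced to True.
v8 is now unconstrained; take v8 = True.
Every clause has at least one true literal under this assignment.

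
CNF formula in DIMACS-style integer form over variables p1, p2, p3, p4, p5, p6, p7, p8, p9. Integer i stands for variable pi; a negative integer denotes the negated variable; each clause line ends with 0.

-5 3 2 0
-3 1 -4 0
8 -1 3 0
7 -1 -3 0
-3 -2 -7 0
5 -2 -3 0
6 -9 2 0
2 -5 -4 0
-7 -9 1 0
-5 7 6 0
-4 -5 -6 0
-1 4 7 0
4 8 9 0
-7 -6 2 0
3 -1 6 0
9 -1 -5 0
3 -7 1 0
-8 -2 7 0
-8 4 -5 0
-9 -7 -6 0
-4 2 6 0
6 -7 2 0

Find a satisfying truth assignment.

p1=False  p2=False  p3=False  p4=True  p5=False  p6=True  p7=False  p8=False  p9=True

Check each clause:
  1. (p2 OR NOT p5 OR p3) — NOT p5 is true.
  2. (NOT p4 OR NOT p3 OR p1) — NOT p3 is true.
  3. (NOT p1 OR p8 OR p3) — NOT p1 is true.
  4. (NOT p3 OR p7 OR NOT p1) — NOT p3 is true.
  5. (NOT p7 OR NOT p3 OR NOT p2) — NOT p7 is true.
  6. (p5 OR NOT p2 OR NOT p3) — NOT p3 is true.
  7. (NOT p9 OR p6 OR p2) — p6 is true.
  8. (p2 OR NOT p4 OR NOT p5) — NOT p5 is true.
  9. (NOT p7 OR NOT p9 OR p1) — NOT p7 is true.
  10. (p7 OR NOT p5 OR p6) — NOT p5 is true.
  11. (NOT p4 OR NOT p6 OR NOT p5) — NOT p5 is true.
  12. (p7 OR NOT p1 OR p4) — p4 is true.
  13. (p9 OR p8 OR p4) — p9 is true.
  14. (NOT p6 OR p2 OR NOT p7) — NOT p7 is true.
  15. (p3 OR NOT p1 OR p6) — NOT p1 is true.
  16. (NOT p5 OR p9 OR NOT p1) — p9 is true.
  17. (p3 OR NOT p7 OR p1) — NOT p7 is true.
  18. (NOT p2 OR NOT p8 OR p7) — NOT p8 is true.
  19. (NOT p8 OR p4 OR NOT p5) — NOT p8 is true.
  20. (NOT p7 OR NOT p9 OR NOT p6) — NOT p7 is true.
  21. (p2 OR NOT p4 OR p6) — p6 is true.
  22. (p6 OR p2 OR NOT p7) — NOT p7 is true.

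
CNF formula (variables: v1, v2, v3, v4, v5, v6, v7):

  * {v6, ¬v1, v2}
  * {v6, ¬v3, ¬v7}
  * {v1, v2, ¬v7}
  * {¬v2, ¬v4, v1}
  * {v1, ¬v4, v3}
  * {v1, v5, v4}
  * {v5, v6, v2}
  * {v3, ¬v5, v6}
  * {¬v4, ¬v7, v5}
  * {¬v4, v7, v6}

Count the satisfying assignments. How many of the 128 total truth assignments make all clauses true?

Split on v1, then v4.
  v1=T, v4=T: v2, v3 free; 3 ways for (v5,v6,v7) × 2^2 = 12.
  v1=T, v4=F: 20 of the 32 assignments to (v2,v3,v5,v6,v7) work.
  v1=F, v4=T: remaining (v2,v3,v5,v6,v7) ∈ {(F,T,F,T,F); (F,T,T,T,F)} — 2.
  v1=F, v4=F: 8 of the 32 assignments to (v2,v3,v5,v6,v7) work.
Total: 12 + 20 + 2 + 8 = 42.

42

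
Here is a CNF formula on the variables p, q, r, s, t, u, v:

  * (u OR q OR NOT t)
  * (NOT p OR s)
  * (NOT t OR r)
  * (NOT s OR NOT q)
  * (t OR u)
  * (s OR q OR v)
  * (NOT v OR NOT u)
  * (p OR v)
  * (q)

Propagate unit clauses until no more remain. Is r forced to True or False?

(q) stands alone — q = True.
(NOT s OR NOT q): since q = True, the clause reduces to (NOT s). s = False.
From (s OR NOT p) and s = False: p = False.
In (v OR p), p is now false; v must hold, so v = True.
(NOT v OR NOT u) with v = True leaves only NOT u, so u = False.
(t OR u): since u = False, the clause reduces to (t). t = True.
(NOT t OR r): since t = True, the clause reduces to (r). r = True.

True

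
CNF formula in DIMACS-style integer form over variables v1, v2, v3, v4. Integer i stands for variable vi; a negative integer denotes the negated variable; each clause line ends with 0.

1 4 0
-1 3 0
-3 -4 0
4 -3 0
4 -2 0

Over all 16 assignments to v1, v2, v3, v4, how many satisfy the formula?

2

The models are:
  v1=F v2=F v3=F v4=T
  v1=F v2=T v3=F v4=T
That's 2 in total.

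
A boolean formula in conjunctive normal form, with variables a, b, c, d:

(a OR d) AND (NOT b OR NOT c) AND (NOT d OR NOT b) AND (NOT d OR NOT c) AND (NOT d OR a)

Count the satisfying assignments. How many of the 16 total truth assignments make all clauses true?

4

Satisfying assignments:
  a=1 b=0 c=0 d=0
  a=1 b=0 c=0 d=1
  a=1 b=0 c=1 d=0
  a=1 b=1 c=0 d=0
Count: 4.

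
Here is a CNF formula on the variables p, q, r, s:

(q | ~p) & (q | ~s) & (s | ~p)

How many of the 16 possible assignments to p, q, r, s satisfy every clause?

Split on p, then q.
  p=T, q=T: remaining (r,s) ∈ {(F,T); (T,T)} — 2.
  p=T, q=F: a clause becomes empty — 0.
  p=F, q=T: remaining (r,s) ∈ {(F,F); (F,T); (T,F); (T,T)} — 4.
  p=F, q=F: remaining (r,s) ∈ {(F,F); (T,F)} — 2.
Total: 2 + 0 + 4 + 2 = 8.

8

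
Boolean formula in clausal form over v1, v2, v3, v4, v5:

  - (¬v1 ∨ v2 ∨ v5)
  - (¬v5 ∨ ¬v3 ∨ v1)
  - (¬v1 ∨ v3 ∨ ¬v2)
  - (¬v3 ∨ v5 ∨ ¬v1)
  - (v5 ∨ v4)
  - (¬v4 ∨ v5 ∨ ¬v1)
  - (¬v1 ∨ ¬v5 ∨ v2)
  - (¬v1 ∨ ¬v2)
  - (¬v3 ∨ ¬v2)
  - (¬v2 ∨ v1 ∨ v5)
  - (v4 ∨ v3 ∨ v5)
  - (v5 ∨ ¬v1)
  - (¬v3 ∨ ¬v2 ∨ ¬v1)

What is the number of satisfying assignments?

6

The models are:
  v1=0 v2=0 v3=0 v4=0 v5=1
  v1=0 v2=0 v3=0 v4=1 v5=0
  v1=0 v2=0 v3=0 v4=1 v5=1
  v1=0 v2=0 v3=1 v4=1 v5=0
  v1=0 v2=1 v3=0 v4=0 v5=1
  v1=0 v2=1 v3=0 v4=1 v5=1
Count: 6.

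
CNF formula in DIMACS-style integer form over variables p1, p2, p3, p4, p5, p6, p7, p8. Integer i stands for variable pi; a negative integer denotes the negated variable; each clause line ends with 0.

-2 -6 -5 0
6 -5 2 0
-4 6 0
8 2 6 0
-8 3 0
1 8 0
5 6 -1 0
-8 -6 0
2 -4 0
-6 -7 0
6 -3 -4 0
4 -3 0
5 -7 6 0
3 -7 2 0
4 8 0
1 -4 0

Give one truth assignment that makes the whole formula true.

p1=T  p2=T  p3=T  p4=T  p5=F  p6=T  p7=F  p8=F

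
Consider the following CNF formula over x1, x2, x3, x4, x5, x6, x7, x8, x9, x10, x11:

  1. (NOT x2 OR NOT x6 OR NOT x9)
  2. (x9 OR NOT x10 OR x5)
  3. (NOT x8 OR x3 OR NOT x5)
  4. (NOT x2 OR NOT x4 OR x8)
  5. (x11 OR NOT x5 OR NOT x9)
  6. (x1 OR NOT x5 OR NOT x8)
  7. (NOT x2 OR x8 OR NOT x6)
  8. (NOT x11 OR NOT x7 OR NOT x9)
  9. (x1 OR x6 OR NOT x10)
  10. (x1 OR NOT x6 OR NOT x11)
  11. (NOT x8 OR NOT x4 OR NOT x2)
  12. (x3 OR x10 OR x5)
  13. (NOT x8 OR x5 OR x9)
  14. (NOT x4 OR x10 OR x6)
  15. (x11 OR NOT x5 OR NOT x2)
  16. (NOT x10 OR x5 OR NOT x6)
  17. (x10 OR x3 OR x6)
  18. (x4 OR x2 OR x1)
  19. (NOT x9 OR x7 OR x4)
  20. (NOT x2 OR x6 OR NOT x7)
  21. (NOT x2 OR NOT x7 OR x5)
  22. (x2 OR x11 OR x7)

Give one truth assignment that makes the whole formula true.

x1 = True, x2 = False, x3 = True, x4 = True, x5 = True, x6 = True, x7 = False, x8 = True, x9 = False, x10 = False, x11 = True

Pure literal: x1 appears only positively; assign x1 = True.
x3 occurs only positively in the remaining clauses — set x3 = True.
Set x2 = False and propagate.
For the remaining variables, x4 = True, x5 = True, x6 = True, x7 = False, x8 = True, x9 = False, x10 = False, x11 = True works.
Every clause has at least one true literal under this assignment.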